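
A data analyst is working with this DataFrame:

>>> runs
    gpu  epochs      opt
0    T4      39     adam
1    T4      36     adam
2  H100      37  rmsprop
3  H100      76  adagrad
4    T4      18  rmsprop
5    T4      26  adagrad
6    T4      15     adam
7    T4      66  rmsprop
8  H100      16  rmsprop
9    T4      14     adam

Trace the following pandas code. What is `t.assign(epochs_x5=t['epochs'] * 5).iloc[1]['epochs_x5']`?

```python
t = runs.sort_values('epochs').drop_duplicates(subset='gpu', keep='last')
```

sort by epochs:
    gpu  epochs      opt
9    T4      14     adam
6    T4      15     adam
8  H100      16  rmsprop
4    T4      18  rmsprop
5    T4      26  adagrad
1    T4      36     adam
2  H100      37  rmsprop
0    T4      39     adam
7    T4      66  rmsprop
3  H100      76  adagrad
drop duplicate gpu (keep=last):
    gpu  epochs      opt
7    T4      66  rmsprop
3  H100      76  adagrad
add column epochs_x5 = t['epochs'] * 5:
    gpu  epochs      opt  epochs_x5
7    T4      66  rmsprop        330
3  H100      76  adagrad        380

380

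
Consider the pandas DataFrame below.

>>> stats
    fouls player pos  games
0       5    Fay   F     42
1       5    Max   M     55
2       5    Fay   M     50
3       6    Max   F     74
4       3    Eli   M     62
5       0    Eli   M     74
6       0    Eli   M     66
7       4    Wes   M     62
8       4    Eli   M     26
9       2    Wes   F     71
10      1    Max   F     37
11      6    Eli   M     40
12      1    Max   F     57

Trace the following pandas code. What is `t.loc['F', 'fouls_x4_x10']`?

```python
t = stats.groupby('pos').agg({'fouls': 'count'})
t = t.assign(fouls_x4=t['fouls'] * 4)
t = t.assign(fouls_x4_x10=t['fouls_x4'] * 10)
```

200

group by pos, count of fouls:
     fouls
pos       
F        5
M        8
add column fouls_x4 = t['fouls'] * 4:
     fouls  fouls_x4
pos                 
F        5        20
M        8        32
add column fouls_x4_x10 = t['fouls_x4'] * 10:
     fouls  fouls_x4  fouls_x4_x10
pos                               
F        5        20           200
M        8        32           320
Then the value at row 'F', column 'fouls_x4_x10': 200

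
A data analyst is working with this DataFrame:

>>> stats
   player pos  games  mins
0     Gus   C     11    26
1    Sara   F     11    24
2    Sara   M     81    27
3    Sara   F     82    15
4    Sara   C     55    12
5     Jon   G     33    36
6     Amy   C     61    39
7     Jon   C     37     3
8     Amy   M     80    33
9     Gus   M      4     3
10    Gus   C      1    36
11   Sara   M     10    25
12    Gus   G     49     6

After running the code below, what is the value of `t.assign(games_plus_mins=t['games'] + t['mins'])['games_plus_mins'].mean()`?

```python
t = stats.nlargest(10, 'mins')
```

take 10 rows with largest mins:
   player pos  games  mins
6     Amy   C     61    39
5     Jon   G     33    36
10    Gus   C      1    36
8     Amy   M     80    33
2    Sara   M     81    27
0     Gus   C     11    26
11   Sara   M     10    25
1    Sara   F     11    24
3    Sara   F     82    15
4    Sara   C     55    12
add column games_plus_mins = t['games'] + t['mins']:
   player pos  games  mins  games_plus_mins
6     Amy   C     61    39              100
5     Jon   G     33    36               69
10    Gus   C      1    36               37
8     Amy   M     80    33              113
2    Sara   M     81    27              108
0     Gus   C     11    26               37
11   Sara   M     10    25               35
1    Sara   F     11    24               35
3    Sara   F     82    15               97
4    Sara   C     55    12               67
mean of column 'games_plus_mins' → 69.8

69.8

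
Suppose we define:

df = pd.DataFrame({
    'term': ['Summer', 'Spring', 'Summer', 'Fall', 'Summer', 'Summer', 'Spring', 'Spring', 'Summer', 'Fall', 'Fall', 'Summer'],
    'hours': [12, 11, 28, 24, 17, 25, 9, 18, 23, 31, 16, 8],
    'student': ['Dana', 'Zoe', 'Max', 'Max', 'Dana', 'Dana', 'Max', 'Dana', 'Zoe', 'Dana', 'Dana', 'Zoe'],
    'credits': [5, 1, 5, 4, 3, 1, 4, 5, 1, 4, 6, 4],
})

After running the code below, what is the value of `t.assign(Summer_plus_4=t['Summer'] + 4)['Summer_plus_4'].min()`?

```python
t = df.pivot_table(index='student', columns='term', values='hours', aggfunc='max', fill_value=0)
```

pivot: rows=student, cols=term, max(hours):
term     Fall  Spring  Summer
student                      
Dana       31      18      25
Max        24       9      28
Zoe         0      11      23
add column Summer_plus_4 = t['Summer'] + 4:
term     Fall  Spring  Summer  Summer_plus_4
student                                     
Dana       31      18      25             29
Max        24       9      28             32
Zoe         0      11      23             27
The min of column 'Summer_plus_4' is 27.

27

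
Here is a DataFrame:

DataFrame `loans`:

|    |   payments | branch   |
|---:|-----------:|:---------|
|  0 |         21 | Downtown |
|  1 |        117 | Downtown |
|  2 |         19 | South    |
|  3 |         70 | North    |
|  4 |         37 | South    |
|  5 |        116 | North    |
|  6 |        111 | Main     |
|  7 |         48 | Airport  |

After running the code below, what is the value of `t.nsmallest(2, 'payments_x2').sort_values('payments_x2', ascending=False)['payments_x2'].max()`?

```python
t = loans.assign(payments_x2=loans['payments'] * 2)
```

add column payments_x2 = loans['payments'] * 2:
   payments    branch  payments_x2
0        21  Downtown           42
1       117  Downtown          234
2        19     South           38
3        70     North          140
4        37     South           74
5       116     North          232
6       111      Main          222
7        48   Airport           96
take 2 rows with smallest payments_x2:
   payments    branch  payments_x2
2        19     South           38
0        21  Downtown           42
sort by payments_x2 descending:
   payments    branch  payments_x2
0        21  Downtown           42
2        19     South           38
Reading off the max of column 'payments_x2', we get 42.

42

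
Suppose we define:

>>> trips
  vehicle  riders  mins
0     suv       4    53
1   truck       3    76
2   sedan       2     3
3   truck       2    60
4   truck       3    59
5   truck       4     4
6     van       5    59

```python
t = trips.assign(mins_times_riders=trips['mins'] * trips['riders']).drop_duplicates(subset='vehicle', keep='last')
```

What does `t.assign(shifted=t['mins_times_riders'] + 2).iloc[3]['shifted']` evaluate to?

297

add column mins_times_riders = trips['mins'] * trips['riders']:
  vehicle  riders  mins  mins_times_riders
0     suv       4    53                212
1   truck       3    76                228
2   sedan       2     3                  6
3   truck       2    60                120
4   truck       3    59                177
5   truck       4     4                 16
6     van       5    59                295
drop duplicate vehicle (keep=last):
  vehicle  riders  mins  mins_times_riders
0     suv       4    53                212
2   sedan       2     3                  6
5   truck       4     4                 16
6     van       5    59                295
add column shifted = t['mins_times_riders'] + 2:
  vehicle  riders  mins  mins_times_riders  shifted
0     suv       4    53                212      214
2   sedan       2     3                  6        8
5   truck       4     4                 16       18
6     van       5    59                295      297
Taking the value at position 3, column 'shifted' gives 297.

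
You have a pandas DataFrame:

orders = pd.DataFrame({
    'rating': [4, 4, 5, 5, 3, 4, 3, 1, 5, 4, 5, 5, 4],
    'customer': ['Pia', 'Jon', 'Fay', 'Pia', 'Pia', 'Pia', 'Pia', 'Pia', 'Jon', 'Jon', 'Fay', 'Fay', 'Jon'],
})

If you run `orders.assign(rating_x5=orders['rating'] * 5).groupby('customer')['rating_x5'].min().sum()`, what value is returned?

50

add column rating_x5 = orders['rating'] * 5:
    rating customer  rating_x5
0        4      Pia         20
1        4      Jon         20
2        5      Fay         25
3        5      Pia         25
4        3      Pia         15
5        4      Pia         20
6        3      Pia         15
7        1      Pia          5
8        5      Jon         25
9        4      Jon         20
10       5      Fay         25
11       5      Fay         25
12       4      Jon         20
group by customer, min of rating_x5:
customer
Fay    25
Jon    20
Pia     5
Name: rating_x5, dtype: int64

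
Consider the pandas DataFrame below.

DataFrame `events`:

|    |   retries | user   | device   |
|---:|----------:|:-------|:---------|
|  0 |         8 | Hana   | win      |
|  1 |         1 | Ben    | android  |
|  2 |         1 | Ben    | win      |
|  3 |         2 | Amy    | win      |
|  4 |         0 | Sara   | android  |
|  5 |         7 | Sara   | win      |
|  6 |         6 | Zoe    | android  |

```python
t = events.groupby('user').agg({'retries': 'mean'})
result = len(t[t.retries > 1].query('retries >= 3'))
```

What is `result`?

3

group by user, mean of retries:
      retries
user         
Amy       2.0
Ben       1.0
Hana      8.0
Sara      3.5
Zoe       6.0
filter rows where retries > 1:
      retries
user         
Amy       2.0
Hana      8.0
Sara      3.5
Zoe       6.0
filter rows where retries >= 3:
      retries
user         
Hana      8.0
Sara      3.5
Zoe       6.0
The number of rows is 3.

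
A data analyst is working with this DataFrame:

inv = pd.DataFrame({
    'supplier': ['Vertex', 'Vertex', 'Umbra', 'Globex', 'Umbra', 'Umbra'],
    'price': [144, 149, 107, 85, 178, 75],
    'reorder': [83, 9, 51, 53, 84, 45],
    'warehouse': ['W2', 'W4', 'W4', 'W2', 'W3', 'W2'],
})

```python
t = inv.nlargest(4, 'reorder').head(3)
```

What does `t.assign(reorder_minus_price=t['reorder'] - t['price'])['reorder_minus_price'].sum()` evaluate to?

-187

take 4 rows with largest reorder:
  supplier  price  reorder warehouse
4    Umbra    178       84        W3
0   Vertex    144       83        W2
3   Globex     85       53        W2
2    Umbra    107       51        W4
take first 3 rows:
  supplier  price  reorder warehouse
4    Umbra    178       84        W3
0   Vertex    144       83        W2
3   Globex     85       53        W2
add column reorder_minus_price = t['reorder'] - t['price']:
  supplier  price  reorder warehouse  reorder_minus_price
4    Umbra    178       84        W3                  -94
0   Vertex    144       83        W2                  -61
3   Globex     85       53        W2                  -32
Hence -187.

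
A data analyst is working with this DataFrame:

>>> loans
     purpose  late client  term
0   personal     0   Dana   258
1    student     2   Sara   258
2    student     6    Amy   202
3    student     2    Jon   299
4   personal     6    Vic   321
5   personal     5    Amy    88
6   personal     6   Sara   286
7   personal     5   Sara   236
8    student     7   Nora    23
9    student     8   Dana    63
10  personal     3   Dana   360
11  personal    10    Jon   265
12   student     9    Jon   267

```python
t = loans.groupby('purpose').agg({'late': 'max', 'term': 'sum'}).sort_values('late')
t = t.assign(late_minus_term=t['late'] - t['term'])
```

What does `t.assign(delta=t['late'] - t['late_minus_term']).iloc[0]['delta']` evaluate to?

1112

group by purpose: max(late), sum(term):
          late  term
purpose             
personal    10  1814
student      9  1112
sort by late:
          late  term
purpose             
student      9  1112
personal    10  1814
add column late_minus_term = t['late'] - t['term']:
          late  term  late_minus_term
purpose                              
student      9  1112            -1103
personal    10  1814            -1804
add column delta = t['late'] - t['late_minus_term']:
          late  term  late_minus_term  delta
purpose                                     
student      9  1112            -1103   1112
personal    10  1814            -1804   1814
Then the value at position 0, column 'delta': 1112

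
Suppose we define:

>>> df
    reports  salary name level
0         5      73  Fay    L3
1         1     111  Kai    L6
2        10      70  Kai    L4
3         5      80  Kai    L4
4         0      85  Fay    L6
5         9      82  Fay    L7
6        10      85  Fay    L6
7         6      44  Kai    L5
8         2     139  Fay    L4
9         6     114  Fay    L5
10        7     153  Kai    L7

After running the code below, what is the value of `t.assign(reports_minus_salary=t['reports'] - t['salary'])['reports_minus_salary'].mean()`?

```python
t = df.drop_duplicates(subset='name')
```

drop duplicate name (keep=first):
   reports  salary name level
0        5      73  Fay    L3
1        1     111  Kai    L6
add column reports_minus_salary = t['reports'] - t['salary']:
   reports  salary name level  reports_minus_salary
0        5      73  Fay    L3                   -68
1        1     111  Kai    L6                  -110

-89.0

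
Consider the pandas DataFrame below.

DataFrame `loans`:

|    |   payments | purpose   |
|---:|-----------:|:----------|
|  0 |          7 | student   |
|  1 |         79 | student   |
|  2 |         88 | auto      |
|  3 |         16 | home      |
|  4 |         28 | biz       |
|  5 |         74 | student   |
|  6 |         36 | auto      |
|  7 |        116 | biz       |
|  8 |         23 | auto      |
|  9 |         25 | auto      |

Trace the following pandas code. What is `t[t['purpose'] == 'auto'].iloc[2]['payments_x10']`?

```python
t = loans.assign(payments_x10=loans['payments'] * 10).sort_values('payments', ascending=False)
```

250

add column payments_x10 = loans['payments'] * 10:
   payments  purpose  payments_x10
0         7  student            70
1        79  student           790
2        88     auto           880
3        16     home           160
4        28      biz           280
5        74  student           740
6        36     auto           360
7       116      biz          1160
8        23     auto           230
9        25     auto           250
sort by payments descending:
   payments  purpose  payments_x10
7       116      biz          1160
2        88     auto           880
1        79  student           790
5        74  student           740
6        36     auto           360
4        28      biz           280
9        25     auto           250
8        23     auto           230
3        16     home           160
0         7  student            70
filter rows where purpose == 'auto':
   payments purpose  payments_x10
2        88    auto           880
6        36    auto           360
9        25    auto           250
8        23    auto           230
Then the value at position 2, column 'payments_x10': 250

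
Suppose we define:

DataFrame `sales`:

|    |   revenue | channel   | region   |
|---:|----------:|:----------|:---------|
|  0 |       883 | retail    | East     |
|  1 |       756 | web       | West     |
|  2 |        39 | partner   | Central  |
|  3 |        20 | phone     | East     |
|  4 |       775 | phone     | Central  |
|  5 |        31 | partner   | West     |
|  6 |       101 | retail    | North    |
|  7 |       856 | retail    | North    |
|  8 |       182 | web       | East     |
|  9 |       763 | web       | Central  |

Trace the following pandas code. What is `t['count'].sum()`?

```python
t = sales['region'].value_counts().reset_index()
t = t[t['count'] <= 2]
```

value_counts of region:
region
East       3
Central    3
West       2
North      2
Name: count, dtype: int64
reset_index():
    region  count
0     East      3
1  Central      3
2     West      2
3    North      2
filter rows where count <= 2:
  region  count
2   West      2
3  North      2
Hence 4.

4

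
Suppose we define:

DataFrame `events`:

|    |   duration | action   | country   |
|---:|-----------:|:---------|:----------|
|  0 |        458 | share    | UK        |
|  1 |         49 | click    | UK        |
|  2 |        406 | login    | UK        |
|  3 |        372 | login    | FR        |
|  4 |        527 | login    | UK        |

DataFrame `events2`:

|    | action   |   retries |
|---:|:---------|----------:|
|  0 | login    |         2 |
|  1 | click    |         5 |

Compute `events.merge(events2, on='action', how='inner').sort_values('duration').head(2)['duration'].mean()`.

merge on 'action' (how='inner') → 4 rows:
   duration action country  retries
0        49  click      UK        5
1       406  login      UK        2
2       372  login      FR        2
3       527  login      UK        2
sort by duration:
   duration action country  retries
0        49  click      UK        5
2       372  login      FR        2
1       406  login      UK        2
3       527  login      UK        2
take first 2 rows:
   duration action country  retries
0        49  click      UK        5
2       372  login      FR        2
Finally, mean of column 'duration' = 210.5.

210.5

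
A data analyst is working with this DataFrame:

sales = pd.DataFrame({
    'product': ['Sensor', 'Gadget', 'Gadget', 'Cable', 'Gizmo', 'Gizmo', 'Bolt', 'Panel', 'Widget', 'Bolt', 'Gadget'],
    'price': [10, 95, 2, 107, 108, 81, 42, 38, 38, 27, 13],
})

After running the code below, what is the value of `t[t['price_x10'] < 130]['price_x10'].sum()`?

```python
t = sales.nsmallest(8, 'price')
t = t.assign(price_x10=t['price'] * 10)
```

120

take 8 rows with smallest price:
   product  price
2   Gadget      2
0   Sensor     10
10  Gadget     13
9     Bolt     27
7    Panel     38
8   Widget     38
6     Bolt     42
5    Gizmo     81
add column price_x10 = t['price'] * 10:
   product  price  price_x10
2   Gadget      2         20
0   Sensor     10        100
10  Gadget     13        130
9     Bolt     27        270
7    Panel     38        380
8   Widget     38        380
6     Bolt     42        420
5    Gizmo     81        810
filter rows where price_x10 < 130:
  product  price  price_x10
2  Gadget      2         20
0  Sensor     10        100
So sum() = 120.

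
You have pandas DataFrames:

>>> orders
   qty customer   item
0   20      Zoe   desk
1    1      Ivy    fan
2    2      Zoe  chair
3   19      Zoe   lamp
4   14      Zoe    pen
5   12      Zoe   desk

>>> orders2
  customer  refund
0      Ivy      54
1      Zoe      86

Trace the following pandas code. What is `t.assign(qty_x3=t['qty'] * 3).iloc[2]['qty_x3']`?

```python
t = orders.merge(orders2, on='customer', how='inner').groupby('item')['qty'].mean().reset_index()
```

merge on 'customer' (how='inner') → 6 rows:
   qty customer   item  refund
0   20      Zoe   desk      86
1    1      Ivy    fan      54
2    2      Zoe  chair      86
3   19      Zoe   lamp      86
4   14      Zoe    pen      86
5   12      Zoe   desk      86
group by item, mean of qty:
item
chair     2.0
desk     16.0
fan       1.0
lamp     19.0
pen      14.0
Name: qty, dtype: float64
reset_index():
    item   qty
0  chair   2.0
1   desk  16.0
2    fan   1.0
3   lamp  19.0
4    pen  14.0
add column qty_x3 = t['qty'] * 3:
    item   qty  qty_x3
0  chair   2.0     6.0
1   desk  16.0    48.0
2    fan   1.0     3.0
3   lamp  19.0    57.0
4    pen  14.0    42.0
Taking the value at position 2, column 'qty_x3' gives 3.0.

3.0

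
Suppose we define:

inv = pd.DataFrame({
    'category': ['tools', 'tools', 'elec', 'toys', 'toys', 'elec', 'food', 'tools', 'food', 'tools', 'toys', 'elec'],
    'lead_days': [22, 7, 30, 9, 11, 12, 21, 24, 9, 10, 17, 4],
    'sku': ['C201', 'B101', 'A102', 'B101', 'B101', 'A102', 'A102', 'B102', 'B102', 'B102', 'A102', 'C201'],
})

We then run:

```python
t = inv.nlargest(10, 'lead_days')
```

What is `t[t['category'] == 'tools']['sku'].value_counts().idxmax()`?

B102

take 10 rows with largest lead_days:
   category  lead_days   sku
2      elec         30  A102
7     tools         24  B102
0     tools         22  C201
6      food         21  A102
10     toys         17  A102
5      elec         12  A102
4      toys         11  B101
9     tools         10  B102
3      toys          9  B101
8      food          9  B102
filter rows where category == 'tools':
  category  lead_days   sku
7    tools         24  B102
0    tools         22  C201
9    tools         10  B102
value_counts of sku:
sku
B102    2
C201    1
Name: count, dtype: int64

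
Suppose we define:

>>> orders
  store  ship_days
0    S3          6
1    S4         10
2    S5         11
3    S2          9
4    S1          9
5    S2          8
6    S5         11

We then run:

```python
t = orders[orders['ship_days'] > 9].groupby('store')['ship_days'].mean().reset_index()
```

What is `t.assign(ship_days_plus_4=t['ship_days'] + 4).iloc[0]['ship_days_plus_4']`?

filter rows where ship_days > 9:
  store  ship_days
1    S4         10
2    S5         11
6    S5         11
group by store, mean of ship_days:
store
S4    10.0
S5    11.0
Name: ship_days, dtype: float64
reset_index():
  store  ship_days
0    S4       10.0
1    S5       11.0
add column ship_days_plus_4 = t['ship_days'] + 4:
  store  ship_days  ship_days_plus_4
0    S4       10.0              14.0
1    S5       11.0              15.0
Hence 14.0.

14.0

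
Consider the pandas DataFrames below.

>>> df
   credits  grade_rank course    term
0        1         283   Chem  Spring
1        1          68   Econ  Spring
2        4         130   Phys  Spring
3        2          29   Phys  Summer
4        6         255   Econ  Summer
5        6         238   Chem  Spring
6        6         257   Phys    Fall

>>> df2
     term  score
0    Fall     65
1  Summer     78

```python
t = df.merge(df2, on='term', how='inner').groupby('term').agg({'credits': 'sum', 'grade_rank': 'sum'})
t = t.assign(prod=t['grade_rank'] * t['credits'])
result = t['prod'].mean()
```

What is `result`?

merge on 'term' (how='inner') → 3 rows:
   credits  grade_rank course    term  score
0        2          29   Phys  Summer     78
1        6         255   Econ  Summer     78
2        6         257   Phys    Fall     65
group by term: sum(credits), sum(grade_rank):
        credits  grade_rank
term                       
Fall          6         257
Summer        8         284
add column prod = t['grade_rank'] * t['credits']:
        credits  grade_rank  prod
term                             
Fall          6         257  1542
Summer        8         284  2272
Hence 1907.0.

1907.0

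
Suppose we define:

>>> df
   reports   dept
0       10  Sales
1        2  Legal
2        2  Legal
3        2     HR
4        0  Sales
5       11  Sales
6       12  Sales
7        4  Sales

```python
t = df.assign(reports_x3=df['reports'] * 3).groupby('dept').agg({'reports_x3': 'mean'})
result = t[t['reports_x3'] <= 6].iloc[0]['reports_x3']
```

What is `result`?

add column reports_x3 = df['reports'] * 3:
   reports   dept  reports_x3
0       10  Sales          30
1        2  Legal           6
2        2  Legal           6
3        2     HR           6
4        0  Sales           0
5       11  Sales          33
6       12  Sales          36
7        4  Sales          12
group by dept, mean of reports_x3:
       reports_x3
dept             
HR            6.0
Legal         6.0
Sales        22.2
filter rows where reports_x3 <= 6:
       reports_x3
dept             
HR            6.0
Legal         6.0
The value at position 0, column 'reports_x3' is 6.0.

6.0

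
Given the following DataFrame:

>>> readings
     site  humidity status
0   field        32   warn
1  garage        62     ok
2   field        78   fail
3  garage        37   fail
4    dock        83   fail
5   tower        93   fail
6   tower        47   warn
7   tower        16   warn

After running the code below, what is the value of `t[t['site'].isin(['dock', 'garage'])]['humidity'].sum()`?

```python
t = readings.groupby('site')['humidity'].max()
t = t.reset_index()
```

145

group by site, max of humidity:
site
dock      83
field     78
garage    62
tower     93
Name: humidity, dtype: int64
reset_index():
     site  humidity
0    dock        83
1   field        78
2  garage        62
3   tower        93
filter rows where site in ['dock', 'garage']:
     site  humidity
0    dock        83
2  garage        62
sum of column 'humidity' → 145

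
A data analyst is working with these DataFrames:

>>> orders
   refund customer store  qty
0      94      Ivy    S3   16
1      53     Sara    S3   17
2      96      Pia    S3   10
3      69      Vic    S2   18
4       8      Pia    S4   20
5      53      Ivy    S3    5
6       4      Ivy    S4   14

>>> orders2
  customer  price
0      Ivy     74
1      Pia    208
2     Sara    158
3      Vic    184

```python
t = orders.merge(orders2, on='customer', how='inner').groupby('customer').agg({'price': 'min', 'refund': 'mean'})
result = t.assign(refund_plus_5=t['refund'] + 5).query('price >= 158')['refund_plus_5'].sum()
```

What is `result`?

189.0

merge on 'customer' (how='inner') → 7 rows:
   refund customer store  qty  price
0      94      Ivy    S3   16     74
1      53     Sara    S3   17    158
2      96      Pia    S3   10    208
3      69      Vic    S2   18    184
4       8      Pia    S4   20    208
5      53      Ivy    S3    5     74
6       4      Ivy    S4   14     74
group by customer: min(price), mean(refund):
          price     refund
customer                  
Ivy          74  50.333333
Pia         208  52.000000
Sara        158  53.000000
Vic         184  69.000000
add column refund_plus_5 = t['refund'] + 5:
          price     refund  refund_plus_5
customer                                 
Ivy          74  50.333333      55.333333
Pia         208  52.000000      57.000000
Sara        158  53.000000      58.000000
Vic         184  69.000000      74.000000
filter rows where price >= 158:
          price  refund  refund_plus_5
customer                              
Pia         208    52.0           57.0
Sara        158    53.0           58.0
Vic         184    69.0           74.0
So sum() = 189.0.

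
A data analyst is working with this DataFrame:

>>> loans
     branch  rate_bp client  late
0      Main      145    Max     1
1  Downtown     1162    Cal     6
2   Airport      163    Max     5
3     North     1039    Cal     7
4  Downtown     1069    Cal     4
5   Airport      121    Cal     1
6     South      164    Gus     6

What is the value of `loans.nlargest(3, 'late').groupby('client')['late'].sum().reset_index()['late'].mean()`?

take 3 rows with largest late:
     branch  rate_bp client  late
3     North     1039    Cal     7
1  Downtown     1162    Cal     6
6     South      164    Gus     6
group by client, sum of late:
client
Cal    13
Gus     6
Name: late, dtype: int64
reset_index():
  client  late
0    Cal    13
1    Gus     6
Hence 9.5.

9.5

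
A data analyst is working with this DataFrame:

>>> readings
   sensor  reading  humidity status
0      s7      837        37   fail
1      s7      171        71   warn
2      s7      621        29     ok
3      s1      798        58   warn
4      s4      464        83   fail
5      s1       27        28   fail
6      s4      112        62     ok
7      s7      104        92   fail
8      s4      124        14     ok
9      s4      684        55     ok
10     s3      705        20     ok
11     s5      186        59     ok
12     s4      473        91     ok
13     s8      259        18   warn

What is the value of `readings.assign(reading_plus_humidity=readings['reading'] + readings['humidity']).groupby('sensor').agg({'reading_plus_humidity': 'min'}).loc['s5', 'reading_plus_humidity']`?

245

add column reading_plus_humidity = readings['reading'] + readings['humidity']:
   sensor  reading  humidity status  reading_plus_humidity
0      s7      837        37   fail                    874
1      s7      171        71   warn                    242
2      s7      621        29     ok                    650
3      s1      798        58   warn                    856
4      s4      464        83   fail                    547
5      s1       27        28   fail                     55
6      s4      112        62     ok                    174
7      s7      104        92   fail                    196
8      s4      124        14     ok                    138
9      s4      684        55     ok                    739
10     s3      705        20     ok                    725
11     s5      186        59     ok                    245
12     s4      473        91     ok                    564
13     s8      259        18   warn                    277
group by sensor, min of reading_plus_humidity:
        reading_plus_humidity
sensor                       
s1                         55
s3                        725
s4                        138
s5                        245
s7                        196
s8                        277
value at row 's5', column 'reading_plus_humidity' → 245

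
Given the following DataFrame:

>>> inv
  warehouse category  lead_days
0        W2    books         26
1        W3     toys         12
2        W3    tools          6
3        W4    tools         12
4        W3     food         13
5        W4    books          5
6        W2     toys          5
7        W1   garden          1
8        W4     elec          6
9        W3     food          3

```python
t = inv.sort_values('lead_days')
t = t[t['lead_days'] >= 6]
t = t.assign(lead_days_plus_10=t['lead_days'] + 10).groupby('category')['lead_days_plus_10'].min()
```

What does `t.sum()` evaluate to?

sort by lead_days:
  warehouse category  lead_days
7        W1   garden          1
9        W3     food          3
5        W4    books          5
6        W2     toys          5
2        W3    tools          6
8        W4     elec          6
1        W3     toys         12
3        W4    tools         12
4        W3     food         13
0        W2    books         26
filter rows where lead_days >= 6:
  warehouse category  lead_days
2        W3    tools          6
8        W4     elec          6
1        W3     toys         12
3        W4    tools         12
4        W3     food         13
0        W2    books         26
add column lead_days_plus_10 = t['lead_days'] + 10:
  warehouse category  lead_days  lead_days_plus_10
2        W3    tools          6                 16
8        W4     elec          6                 16
1        W3     toys         12                 22
3        W4    tools         12                 22
4        W3     food         13                 23
0        W2    books         26                 36
group by category, min of lead_days_plus_10:
category
books    36
elec     16
food     23
tools    16
toys     22
Name: lead_days_plus_10, dtype: int64

113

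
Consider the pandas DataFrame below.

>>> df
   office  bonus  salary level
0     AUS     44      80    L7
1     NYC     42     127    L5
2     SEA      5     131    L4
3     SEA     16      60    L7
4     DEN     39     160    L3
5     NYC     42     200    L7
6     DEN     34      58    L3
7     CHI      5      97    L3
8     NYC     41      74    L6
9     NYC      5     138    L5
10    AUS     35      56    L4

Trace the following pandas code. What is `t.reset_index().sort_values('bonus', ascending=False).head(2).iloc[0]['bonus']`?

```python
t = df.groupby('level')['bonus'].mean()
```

41.0

group by level, mean of bonus:
level
L3    26.0
L4    20.0
L5    23.5
L6    41.0
L7    34.0
Name: bonus, dtype: float64
reset_index():
  level  bonus
0    L3   26.0
1    L4   20.0
2    L5   23.5
3    L6   41.0
4    L7   34.0
sort by bonus descending:
  level  bonus
3    L6   41.0
4    L7   34.0
0    L3   26.0
2    L5   23.5
1    L4   20.0
take first 2 rows:
  level  bonus
3    L6   41.0
4    L7   34.0
Finally, value at position 0, column 'bonus' = 41.0.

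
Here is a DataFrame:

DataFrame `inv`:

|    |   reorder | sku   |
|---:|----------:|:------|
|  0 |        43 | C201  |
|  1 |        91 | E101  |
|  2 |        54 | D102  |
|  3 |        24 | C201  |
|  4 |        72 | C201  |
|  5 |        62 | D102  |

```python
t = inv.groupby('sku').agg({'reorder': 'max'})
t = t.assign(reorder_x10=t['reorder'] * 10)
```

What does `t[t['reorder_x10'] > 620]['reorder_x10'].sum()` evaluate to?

group by sku, max of reorder:
      reorder
sku          
C201       72
D102       62
E101       91
add column reorder_x10 = t['reorder'] * 10:
      reorder  reorder_x10
sku                       
C201       72          720
D102       62          620
E101       91          910
filter rows where reorder_x10 > 620:
      reorder  reorder_x10
sku                       
C201       72          720
E101       91          910

1630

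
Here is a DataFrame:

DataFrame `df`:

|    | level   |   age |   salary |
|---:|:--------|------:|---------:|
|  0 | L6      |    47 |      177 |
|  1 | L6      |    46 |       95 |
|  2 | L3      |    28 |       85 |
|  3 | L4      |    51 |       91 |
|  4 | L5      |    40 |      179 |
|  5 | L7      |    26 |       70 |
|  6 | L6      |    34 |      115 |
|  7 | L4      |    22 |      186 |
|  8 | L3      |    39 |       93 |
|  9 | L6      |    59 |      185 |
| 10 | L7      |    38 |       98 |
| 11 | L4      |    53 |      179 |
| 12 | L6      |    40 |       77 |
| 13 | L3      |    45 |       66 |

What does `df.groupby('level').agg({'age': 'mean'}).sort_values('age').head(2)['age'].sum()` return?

69.3333333333

group by level, mean of age:
             age
level           
L3     37.333333
L4     42.000000
L5     40.000000
L6     45.200000
L7     32.000000
sort by age:
             age
level           
L7     32.000000
L3     37.333333
L5     40.000000
L4     42.000000
L6     45.200000
take first 2 rows:
             age
level           
L7     32.000000
L3     37.333333
So sum() = 69.3333333333.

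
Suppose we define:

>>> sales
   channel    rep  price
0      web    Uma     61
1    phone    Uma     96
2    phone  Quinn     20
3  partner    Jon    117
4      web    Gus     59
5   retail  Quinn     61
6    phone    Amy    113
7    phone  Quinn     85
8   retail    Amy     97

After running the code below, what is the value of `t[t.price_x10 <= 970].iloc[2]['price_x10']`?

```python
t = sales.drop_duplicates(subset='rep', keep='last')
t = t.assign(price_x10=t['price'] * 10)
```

850

drop duplicate rep (keep=last):
   channel    rep  price
1    phone    Uma     96
3  partner    Jon    117
4      web    Gus     59
7    phone  Quinn     85
8   retail    Amy     97
add column price_x10 = t['price'] * 10:
   channel    rep  price  price_x10
1    phone    Uma     96        960
3  partner    Jon    117       1170
4      web    Gus     59        590
7    phone  Quinn     85        850
8   retail    Amy     97        970
filter rows where price_x10 <= 970:
  channel    rep  price  price_x10
1   phone    Uma     96        960
4     web    Gus     59        590
7   phone  Quinn     85        850
8  retail    Amy     97        970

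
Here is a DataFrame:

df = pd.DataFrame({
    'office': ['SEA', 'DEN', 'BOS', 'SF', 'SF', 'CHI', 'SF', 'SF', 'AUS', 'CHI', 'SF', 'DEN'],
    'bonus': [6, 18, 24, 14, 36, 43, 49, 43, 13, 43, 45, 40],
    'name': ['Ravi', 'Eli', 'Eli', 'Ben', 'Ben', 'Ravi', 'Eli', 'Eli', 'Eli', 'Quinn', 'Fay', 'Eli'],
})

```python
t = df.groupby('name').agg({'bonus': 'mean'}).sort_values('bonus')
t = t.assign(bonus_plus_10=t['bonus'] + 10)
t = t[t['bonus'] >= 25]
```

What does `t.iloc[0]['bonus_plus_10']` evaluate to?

35.0

group by name, mean of bonus:
           bonus
name            
Ben    25.000000
Eli    31.166667
Fay    45.000000
Quinn  43.000000
Ravi   24.500000
sort by bonus:
           bonus
name            
Ravi   24.500000
Ben    25.000000
Eli    31.166667
Quinn  43.000000
Fay    45.000000
add column bonus_plus_10 = t['bonus'] + 10:
           bonus  bonus_plus_10
name                           
Ravi   24.500000      34.500000
Ben    25.000000      35.000000
Eli    31.166667      41.166667
Quinn  43.000000      53.000000
Fay    45.000000      55.000000
filter rows where bonus >= 25:
           bonus  bonus_plus_10
name                           
Ben    25.000000      35.000000
Eli    31.166667      41.166667
Quinn  43.000000      53.000000
Fay    45.000000      55.000000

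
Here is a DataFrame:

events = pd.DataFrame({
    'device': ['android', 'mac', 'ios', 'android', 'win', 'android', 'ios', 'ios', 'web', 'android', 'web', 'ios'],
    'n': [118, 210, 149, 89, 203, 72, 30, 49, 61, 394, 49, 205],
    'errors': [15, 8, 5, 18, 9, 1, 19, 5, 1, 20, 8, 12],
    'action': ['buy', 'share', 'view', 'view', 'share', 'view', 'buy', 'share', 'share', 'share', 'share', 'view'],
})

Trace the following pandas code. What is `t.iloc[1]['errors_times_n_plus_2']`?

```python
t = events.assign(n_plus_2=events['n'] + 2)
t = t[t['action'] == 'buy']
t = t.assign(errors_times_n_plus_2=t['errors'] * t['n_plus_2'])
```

add column n_plus_2 = events['n'] + 2:
     device    n  errors action  n_plus_2
0   android  118      15    buy       120
1       mac  210       8  share       212
2       ios  149       5   view       151
3   android   89      18   view        91
4       win  203       9  share       205
5   android   72       1   view        74
6       ios   30      19    buy        32
7       ios   49       5  share        51
8       web   61       1  share        63
9   android  394      20  share       396
10      web   49       8  share        51
11      ios  205      12   view       207
filter rows where action == 'buy':
    device    n  errors action  n_plus_2
0  android  118      15    buy       120
6      ios   30      19    buy        32
add column errors_times_n_plus_2 = t['errors'] * t['n_plus_2']:
    device    n  errors action  n_plus_2  errors_times_n_plus_2
0  android  118      15    buy       120                   1800
6      ios   30      19    buy        32                    608

608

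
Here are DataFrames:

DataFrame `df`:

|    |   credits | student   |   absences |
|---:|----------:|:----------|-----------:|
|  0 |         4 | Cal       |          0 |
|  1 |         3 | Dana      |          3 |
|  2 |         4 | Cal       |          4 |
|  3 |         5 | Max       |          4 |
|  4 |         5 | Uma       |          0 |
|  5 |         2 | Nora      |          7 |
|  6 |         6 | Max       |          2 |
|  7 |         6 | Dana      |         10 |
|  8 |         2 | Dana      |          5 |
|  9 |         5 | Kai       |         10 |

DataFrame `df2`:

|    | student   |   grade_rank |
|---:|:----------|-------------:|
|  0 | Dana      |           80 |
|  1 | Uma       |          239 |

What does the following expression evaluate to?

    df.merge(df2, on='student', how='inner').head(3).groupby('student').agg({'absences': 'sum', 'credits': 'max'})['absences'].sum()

merge on 'student' (how='inner') → 4 rows:
   credits student  absences  grade_rank
0        3    Dana         3          80
1        5     Uma         0         239
2        6    Dana        10          80
3        2    Dana         5          80
take first 3 rows:
   credits student  absences  grade_rank
0        3    Dana         3          80
1        5     Uma         0         239
2        6    Dana        10          80
group by student: sum(absences), max(credits):
         absences  credits
student                   
Dana           13        6
Uma             0        5
Finally, sum of column 'absences' = 13.

13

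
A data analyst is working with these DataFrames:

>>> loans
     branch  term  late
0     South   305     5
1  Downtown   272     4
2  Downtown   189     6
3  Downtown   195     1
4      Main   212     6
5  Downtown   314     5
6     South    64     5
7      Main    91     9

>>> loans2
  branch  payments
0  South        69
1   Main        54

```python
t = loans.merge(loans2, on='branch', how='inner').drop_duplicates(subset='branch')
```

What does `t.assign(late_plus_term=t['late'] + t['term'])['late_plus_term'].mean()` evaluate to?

264.0

merge on 'branch' (how='inner') → 4 rows:
  branch  term  late  payments
0  South   305     5        69
1   Main   212     6        54
2  South    64     5        69
3   Main    91     9        54
drop duplicate branch (keep=first):
  branch  term  late  payments
0  South   305     5        69
1   Main   212     6        54
add column late_plus_term = t['late'] + t['term']:
  branch  term  late  payments  late_plus_term
0  South   305     5        69             310
1   Main   212     6        54             218
Taking the mean of column 'late_plus_term' gives 264.0.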